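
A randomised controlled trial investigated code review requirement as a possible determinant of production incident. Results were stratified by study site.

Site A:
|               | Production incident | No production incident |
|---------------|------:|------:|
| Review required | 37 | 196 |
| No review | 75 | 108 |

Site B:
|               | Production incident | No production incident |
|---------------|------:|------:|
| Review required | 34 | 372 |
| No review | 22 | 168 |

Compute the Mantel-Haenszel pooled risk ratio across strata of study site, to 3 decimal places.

0.476

RR_MH = Σ(aᵢ·n₀ᵢ/nᵢ) / Σ(cᵢ·n₁ᵢ/nᵢ), with n₁ᵢ = aᵢ+bᵢ (exposed), n₀ᵢ = cᵢ+dᵢ (unexposed), nᵢ = n₁ᵢ+n₀ᵢ.
Stratum 1 (Site A): n₁ = 233, n₀ = 183, n = 416; a·n₀/n = 37·183/416 = 16.2764; c·n₁/n = 75·233/416 = 42.0072
Stratum 2 (Site B): n₁ = 406, n₀ = 190, n = 596; a·n₀/n = 34·190/596 = 10.8389; c·n₁/n = 22·406/596 = 14.9866
RR_MH = (16.2764 + 10.8389) / (42.0072 + 14.9866) = 27.1154 / 56.9938 = 0.47576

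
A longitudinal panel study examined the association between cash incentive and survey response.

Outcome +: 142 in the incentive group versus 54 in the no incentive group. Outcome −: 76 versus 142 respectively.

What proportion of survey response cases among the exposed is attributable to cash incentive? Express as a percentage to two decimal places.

From the description: a = 142, b = 76, c = 54, d = 142.
Risk in exposed = 142/218 = 0.65138; risk in unexposed = 54/196 = 0.27551.
RR = 0.65138/0.27551 = 2.36425
AR% = (RR − 1)/RR × 100 = (2.36425 − 1)/2.36425 × 100 = 57.7034%

57.70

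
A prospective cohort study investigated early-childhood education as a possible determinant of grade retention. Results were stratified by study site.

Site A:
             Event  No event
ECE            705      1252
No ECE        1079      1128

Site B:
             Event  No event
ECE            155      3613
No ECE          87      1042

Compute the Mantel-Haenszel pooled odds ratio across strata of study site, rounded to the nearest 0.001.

OR_MH = Σ(aᵢdᵢ/nᵢ) / Σ(bᵢcᵢ/nᵢ), where nᵢ is the stratum total.
Stratum 1 (Site A): n = 4164; a·d/n = 705·1128/4164 = 190.9798; b·c/n = 1252·1079/4164 = 324.4256
Stratum 2 (Site B): n = 4897; a·d/n = 155·1042/4897 = 32.9814; b·c/n = 3613·87/4897 = 64.1885
OR_MH = (190.9798 + 32.9814) / (324.4256 + 64.1885) = 223.9612 / 388.6140 = 0.57631

0.576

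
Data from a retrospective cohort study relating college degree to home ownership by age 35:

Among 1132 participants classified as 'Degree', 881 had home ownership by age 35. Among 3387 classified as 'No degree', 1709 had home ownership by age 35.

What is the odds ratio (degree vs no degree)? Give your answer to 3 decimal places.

From the description: a = 881, b = 251, c = 1709, d = 1678.
OR = (a·d)/(b·c) = (881 × 1678) / (251 × 1709) = 1478318 / 428959 = 3.44629
The odds of home ownership by age 35 are about 3.45 times as high in the degree group.

3.446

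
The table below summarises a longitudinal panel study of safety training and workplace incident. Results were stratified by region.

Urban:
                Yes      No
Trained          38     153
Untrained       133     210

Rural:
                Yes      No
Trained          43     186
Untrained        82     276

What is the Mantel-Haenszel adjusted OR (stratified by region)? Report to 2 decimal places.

OR_MH = Σ(aᵢdᵢ/nᵢ) / Σ(bᵢcᵢ/nᵢ), where nᵢ is the stratum total.
Stratum 1 (Urban): n = 534; a·d/n = 38·210/534 = 14.9438; b·c/n = 153·133/534 = 38.1067
Stratum 2 (Rural): n = 587; a·d/n = 43·276/587 = 20.2181; b·c/n = 186·82/587 = 25.9830
OR_MH = (14.9438 + 20.2181) / (38.1067 + 25.9830) = 35.1619 / 64.0897 = 0.54864

0.55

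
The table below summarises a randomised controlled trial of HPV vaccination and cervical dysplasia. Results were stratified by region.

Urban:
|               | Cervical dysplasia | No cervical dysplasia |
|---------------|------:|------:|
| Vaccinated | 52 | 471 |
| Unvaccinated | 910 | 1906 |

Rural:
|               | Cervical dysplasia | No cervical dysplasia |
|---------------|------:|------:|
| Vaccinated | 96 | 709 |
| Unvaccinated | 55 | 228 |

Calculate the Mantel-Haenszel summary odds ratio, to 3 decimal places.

0.303

OR_MH = Σ(aᵢdᵢ/nᵢ) / Σ(bᵢcᵢ/nᵢ), where nᵢ is the stratum total.
Stratum 1 (Urban): n = 3339; a·d/n = 52·1906/3339 = 29.6831; b·c/n = 471·910/3339 = 128.3648
Stratum 2 (Rural): n = 1088; a·d/n = 96·228/1088 = 20.1176; b·c/n = 709·55/1088 = 35.8410
OR_MH = (29.6831 + 20.1176) / (128.3648 + 35.8410) = 49.8008 / 164.2058 = 0.30328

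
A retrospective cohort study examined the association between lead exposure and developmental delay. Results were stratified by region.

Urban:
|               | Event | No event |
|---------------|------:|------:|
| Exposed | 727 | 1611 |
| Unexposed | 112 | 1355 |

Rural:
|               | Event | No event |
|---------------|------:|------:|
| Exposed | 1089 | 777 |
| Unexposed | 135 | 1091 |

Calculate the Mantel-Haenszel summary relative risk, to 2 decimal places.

RR_MH = Σ(aᵢ·n₀ᵢ/nᵢ) / Σ(cᵢ·n₁ᵢ/nᵢ), with n₁ᵢ = aᵢ+bᵢ (exposed), n₀ᵢ = cᵢ+dᵢ (unexposed), nᵢ = n₁ᵢ+n₀ᵢ.
Stratum 1 (Urban): n₁ = 2338, n₀ = 1467, n = 3805; a·n₀/n = 727·1467/3805 = 280.2915; c·n₁/n = 112·2338/3805 = 68.8189
Stratum 2 (Rural): n₁ = 1866, n₀ = 1226, n = 3092; a·n₀/n = 1089·1226/3092 = 431.7962; c·n₁/n = 135·1866/3092 = 81.4715
RR_MH = (280.2915 + 431.7962) / (68.8189 + 81.4715) = 712.0877 / 150.2905 = 4.73808

4.74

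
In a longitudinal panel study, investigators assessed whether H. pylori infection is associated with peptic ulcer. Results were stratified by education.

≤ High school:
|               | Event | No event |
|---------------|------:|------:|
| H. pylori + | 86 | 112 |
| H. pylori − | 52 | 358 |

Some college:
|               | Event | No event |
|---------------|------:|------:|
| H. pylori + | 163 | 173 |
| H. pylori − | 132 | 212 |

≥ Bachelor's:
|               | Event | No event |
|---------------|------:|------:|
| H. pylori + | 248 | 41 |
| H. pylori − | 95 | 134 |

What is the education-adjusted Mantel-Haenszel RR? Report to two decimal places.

1.85

RR_MH = Σ(aᵢ·n₀ᵢ/nᵢ) / Σ(cᵢ·n₁ᵢ/nᵢ), with n₁ᵢ = aᵢ+bᵢ (exposed), n₀ᵢ = cᵢ+dᵢ (unexposed), nᵢ = n₁ᵢ+n₀ᵢ.
Stratum 1 (≤ High school): n₁ = 198, n₀ = 410, n = 608; a·n₀/n = 86·410/608 = 57.9934; c·n₁/n = 52·198/608 = 16.9342
Stratum 2 (Some college): n₁ = 336, n₀ = 344, n = 680; a·n₀/n = 163·344/680 = 82.4588; c·n₁/n = 132·336/680 = 65.2235
Stratum 3 (≥ Bachelor's): n₁ = 289, n₀ = 229, n = 518; a·n₀/n = 248·229/518 = 109.6371; c·n₁/n = 95·289/518 = 53.0019
RR_MH = (57.9934 + 82.4588 + 109.6371) / (16.9342 + 65.2235 + 53.0019) = 250.0893 / 135.1597 = 1.85032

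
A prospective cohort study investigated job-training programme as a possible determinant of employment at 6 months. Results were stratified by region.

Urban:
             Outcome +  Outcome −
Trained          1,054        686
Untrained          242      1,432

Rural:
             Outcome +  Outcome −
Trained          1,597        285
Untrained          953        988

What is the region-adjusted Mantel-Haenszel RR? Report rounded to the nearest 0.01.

RR_MH = Σ(aᵢ·n₀ᵢ/nᵢ) / Σ(cᵢ·n₁ᵢ/nᵢ), with n₁ᵢ = aᵢ+bᵢ (exposed), n₀ᵢ = cᵢ+dᵢ (unexposed), nᵢ = n₁ᵢ+n₀ᵢ.
Stratum 1 (Urban): n₁ = 1740, n₀ = 1674, n = 3414; a·n₀/n = 1054·1674/3414 = 516.8120; c·n₁/n = 242·1740/3414 = 123.3392
Stratum 2 (Rural): n₁ = 1882, n₀ = 1941, n = 3823; a·n₀/n = 1597·1941/3823 = 810.8232; c·n₁/n = 953·1882/3823 = 469.1462
RR_MH = (516.8120 + 810.8232) / (123.3392 + 469.1462) = 1327.6351 / 592.4854 = 2.24079

2.24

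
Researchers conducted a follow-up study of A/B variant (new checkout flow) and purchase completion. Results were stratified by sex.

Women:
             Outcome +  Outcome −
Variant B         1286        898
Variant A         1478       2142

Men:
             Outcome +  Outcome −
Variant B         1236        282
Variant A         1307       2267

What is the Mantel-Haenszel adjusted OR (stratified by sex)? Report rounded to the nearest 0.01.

OR_MH = Σ(aᵢdᵢ/nᵢ) / Σ(bᵢcᵢ/nᵢ), where nᵢ is the stratum total.
Stratum 1 (Women): n = 5804; a·d/n = 1286·2142/5804 = 474.6058; b·c/n = 898·1478/5804 = 228.6775
Stratum 2 (Men): n = 5092; a·d/n = 1236·2267/5092 = 550.2773; b·c/n = 282·1307/5092 = 72.3830
OR_MH = (474.6058 + 550.2773) / (228.6775 + 72.3830) = 1024.8831 / 301.0604 = 3.40424

3.40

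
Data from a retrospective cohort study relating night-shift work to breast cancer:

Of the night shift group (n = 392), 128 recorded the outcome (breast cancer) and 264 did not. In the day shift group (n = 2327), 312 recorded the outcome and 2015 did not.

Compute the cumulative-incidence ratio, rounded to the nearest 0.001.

2.435

From the description: a = 128, b = 264, c = 312, d = 2015.
Risk in exposed = 128/392 = 0.32653; risk in unexposed = 312/2327 = 0.13408.
RR = 0.32653 / 0.13408 = 2.43537
The risk among the exposed is 2.44 times that among the unexposed.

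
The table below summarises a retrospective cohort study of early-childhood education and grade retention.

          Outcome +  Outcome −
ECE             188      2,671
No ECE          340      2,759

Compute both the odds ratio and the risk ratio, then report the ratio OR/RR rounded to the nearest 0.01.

0.95

Cells: a = 188, b = 2671, c = 340, d = 2759.
OR = (188·2759)/(2671·340) = 518692/908140 = 0.57116
Risk in exposed = 188/2859 = 0.06576; risk in unexposed = 340/3099 = 0.10971; RR = 0.59936
OR/RR = 0.57116 / 0.59936 = 0.95295
The outcome is not rare, so the OR lies further from 1 than the RR.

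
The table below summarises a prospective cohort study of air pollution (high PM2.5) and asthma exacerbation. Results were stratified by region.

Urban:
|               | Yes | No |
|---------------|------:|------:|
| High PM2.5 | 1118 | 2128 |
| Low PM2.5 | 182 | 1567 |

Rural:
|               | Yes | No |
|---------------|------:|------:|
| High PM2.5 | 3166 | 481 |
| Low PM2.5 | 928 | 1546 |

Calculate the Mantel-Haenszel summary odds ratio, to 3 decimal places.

OR_MH = Σ(aᵢdᵢ/nᵢ) / Σ(bᵢcᵢ/nᵢ), where nᵢ is the stratum total.
Stratum 1 (Urban): n = 4995; a·d/n = 1118·1567/4995 = 350.7319; b·c/n = 2128·182/4995 = 77.5367
Stratum 2 (Rural): n = 6121; a·d/n = 3166·1546/6121 = 799.6465; b·c/n = 481·928/6121 = 72.9240
OR_MH = (350.7319 + 799.6465) / (77.5367 + 72.9240) = 1150.3784 / 150.4608 = 7.64570

7.646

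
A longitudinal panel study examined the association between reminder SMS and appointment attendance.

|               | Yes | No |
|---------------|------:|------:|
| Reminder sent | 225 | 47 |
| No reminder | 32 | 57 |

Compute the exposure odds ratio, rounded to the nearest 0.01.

8.53

Cells: a = 225, b = 47, c = 32, d = 57.
OR = (a·d)/(b·c) = (225 × 57) / (47 × 32) = 12825 / 1504 = 8.52726
The odds of appointment attendance are about 8.53 times as high in the reminder sent group.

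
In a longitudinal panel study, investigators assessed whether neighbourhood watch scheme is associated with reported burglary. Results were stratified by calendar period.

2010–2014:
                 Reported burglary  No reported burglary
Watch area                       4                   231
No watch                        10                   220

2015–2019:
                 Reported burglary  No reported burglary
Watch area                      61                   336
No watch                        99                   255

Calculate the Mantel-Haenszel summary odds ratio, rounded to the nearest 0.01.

OR_MH = Σ(aᵢdᵢ/nᵢ) / Σ(bᵢcᵢ/nᵢ), where nᵢ is the stratum total.
Stratum 1 (2010–2014): n = 465; a·d/n = 4·220/465 = 1.8925; b·c/n = 231·10/465 = 4.9677
Stratum 2 (2015–2019): n = 751; a·d/n = 61·255/751 = 20.7124; b·c/n = 336·99/751 = 44.2929
OR_MH = (1.8925 + 20.7124) / (4.9677 + 44.2929) = 22.6049 / 49.2607 = 0.45888

0.46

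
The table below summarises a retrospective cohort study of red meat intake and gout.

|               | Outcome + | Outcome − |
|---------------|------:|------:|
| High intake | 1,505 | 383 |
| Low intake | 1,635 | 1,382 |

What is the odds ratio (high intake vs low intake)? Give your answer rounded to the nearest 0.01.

3.32

Cells: a = 1505, b = 383, c = 1635, d = 1382.
OR = (a·d)/(b·c) = (1505 × 1382) / (383 × 1635) = 2079910 / 626205 = 3.32145
The odds of gout are about 3.32 times as high in the high intake group.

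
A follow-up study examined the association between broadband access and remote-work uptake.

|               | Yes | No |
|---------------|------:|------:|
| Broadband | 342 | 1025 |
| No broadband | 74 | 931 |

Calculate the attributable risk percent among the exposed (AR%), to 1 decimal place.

Cells: a = 342, b = 1025, c = 74, d = 931.
Risk in exposed = 342/1367 = 0.25018; risk in unexposed = 74/1005 = 0.07363.
RR = 0.25018/0.07363 = 3.39775
AR% = (RR − 1)/RR × 100 = (3.39775 − 1)/3.39775 × 100 = 70.5688%

70.6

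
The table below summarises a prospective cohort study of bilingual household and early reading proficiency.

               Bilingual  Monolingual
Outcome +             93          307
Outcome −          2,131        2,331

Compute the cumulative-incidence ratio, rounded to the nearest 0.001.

0.359

Reading the table with exposure as columns: a = 93 (Bilingual, case), b = 2131 (Bilingual, non-case), c = 307 (Monolingual, case), d = 2331.
Risk in exposed = 93/2224 = 0.04182; risk in unexposed = 307/2638 = 0.11638.
RR = 0.04182 / 0.11638 = 0.35932
The risk is 64% lower among the exposed than among the unexposed.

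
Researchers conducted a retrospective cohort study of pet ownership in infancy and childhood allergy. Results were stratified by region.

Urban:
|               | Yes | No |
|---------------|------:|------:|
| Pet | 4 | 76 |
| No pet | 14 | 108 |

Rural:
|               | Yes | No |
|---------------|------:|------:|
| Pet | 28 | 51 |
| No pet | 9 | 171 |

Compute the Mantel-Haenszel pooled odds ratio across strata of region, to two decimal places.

OR_MH = Σ(aᵢdᵢ/nᵢ) / Σ(bᵢcᵢ/nᵢ), where nᵢ is the stratum total.
Stratum 1 (Urban): n = 202; a·d/n = 4·108/202 = 2.1386; b·c/n = 76·14/202 = 5.2673
Stratum 2 (Rural): n = 259; a·d/n = 28·171/259 = 18.4865; b·c/n = 51·9/259 = 1.7722
OR_MH = (2.1386 + 18.4865) / (5.2673 + 1.7722) = 20.6251 / 7.0395 = 2.92990

2.93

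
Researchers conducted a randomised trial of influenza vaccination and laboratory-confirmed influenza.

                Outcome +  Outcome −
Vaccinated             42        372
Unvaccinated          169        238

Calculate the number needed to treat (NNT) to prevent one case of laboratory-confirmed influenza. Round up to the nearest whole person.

Risk in treated group = 42/414 = 0.10145; risk in control = 169/407 = 0.41523.
Absolute risk reduction = 0.41523 − 0.10145 = 0.31378
NNT = 1 / ARR = 1 / 0.31378 = 3.187 → round up → 4

4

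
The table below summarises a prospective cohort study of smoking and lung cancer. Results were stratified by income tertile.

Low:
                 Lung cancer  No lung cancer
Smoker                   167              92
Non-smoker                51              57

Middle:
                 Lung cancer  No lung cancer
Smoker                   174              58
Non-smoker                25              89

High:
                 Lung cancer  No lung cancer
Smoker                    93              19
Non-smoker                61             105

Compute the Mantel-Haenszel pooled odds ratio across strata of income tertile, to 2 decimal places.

OR_MH = Σ(aᵢdᵢ/nᵢ) / Σ(bᵢcᵢ/nᵢ), where nᵢ is the stratum total.
Stratum 1 (Low): n = 367; a·d/n = 167·57/367 = 25.9373; b·c/n = 92·51/367 = 12.7847
Stratum 2 (Middle): n = 346; a·d/n = 174·89/346 = 44.7572; b·c/n = 58·25/346 = 4.1908
Stratum 3 (High): n = 278; a·d/n = 93·105/278 = 35.1259; b·c/n = 19·61/278 = 4.1691
OR_MH = (25.9373 + 44.7572 + 35.1259) / (12.7847 + 4.1908 + 4.1691) = 105.8205 / 21.1446 = 5.00462

5.00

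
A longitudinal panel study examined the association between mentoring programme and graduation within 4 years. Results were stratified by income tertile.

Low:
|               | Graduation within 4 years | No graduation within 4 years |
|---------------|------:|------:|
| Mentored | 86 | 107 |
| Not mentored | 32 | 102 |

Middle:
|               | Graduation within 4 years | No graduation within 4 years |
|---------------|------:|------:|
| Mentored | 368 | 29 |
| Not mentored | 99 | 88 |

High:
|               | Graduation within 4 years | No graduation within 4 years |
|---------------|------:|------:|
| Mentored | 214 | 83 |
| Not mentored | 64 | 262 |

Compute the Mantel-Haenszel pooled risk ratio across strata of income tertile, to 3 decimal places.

RR_MH = Σ(aᵢ·n₀ᵢ/nᵢ) / Σ(cᵢ·n₁ᵢ/nᵢ), with n₁ᵢ = aᵢ+bᵢ (exposed), n₀ᵢ = cᵢ+dᵢ (unexposed), nᵢ = n₁ᵢ+n₀ᵢ.
Stratum 1 (Low): n₁ = 193, n₀ = 134, n = 327; a·n₀/n = 86·134/327 = 35.2416; c·n₁/n = 32·193/327 = 18.8869
Stratum 2 (Middle): n₁ = 397, n₀ = 187, n = 584; a·n₀/n = 368·187/584 = 117.8356; c·n₁/n = 99·397/584 = 67.2997
Stratum 3 (High): n₁ = 297, n₀ = 326, n = 623; a·n₀/n = 214·326/623 = 111.9807; c·n₁/n = 64·297/623 = 30.5104
RR_MH = (35.2416 + 117.8356 + 111.9807) / (18.8869 + 67.2997 + 30.5104) = 265.0579 / 116.6969 = 2.27134

2.271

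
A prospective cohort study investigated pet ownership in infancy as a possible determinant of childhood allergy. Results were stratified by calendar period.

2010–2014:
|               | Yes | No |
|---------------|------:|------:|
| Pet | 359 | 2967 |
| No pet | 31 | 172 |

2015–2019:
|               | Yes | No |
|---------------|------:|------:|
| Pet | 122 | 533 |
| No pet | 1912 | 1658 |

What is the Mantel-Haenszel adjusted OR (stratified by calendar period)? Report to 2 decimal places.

OR_MH = Σ(aᵢdᵢ/nᵢ) / Σ(bᵢcᵢ/nᵢ), where nᵢ is the stratum total.
Stratum 1 (2010–2014): n = 3529; a·d/n = 359·172/3529 = 17.4973; b·c/n = 2967·31/3529 = 26.0632
Stratum 2 (2015–2019): n = 4225; a·d/n = 122·1658/4225 = 47.8760; b·c/n = 533·1912/4225 = 241.2062
OR_MH = (17.4973 + 47.8760) / (26.0632 + 241.2062) = 65.3733 / 267.2693 = 0.24460

0.24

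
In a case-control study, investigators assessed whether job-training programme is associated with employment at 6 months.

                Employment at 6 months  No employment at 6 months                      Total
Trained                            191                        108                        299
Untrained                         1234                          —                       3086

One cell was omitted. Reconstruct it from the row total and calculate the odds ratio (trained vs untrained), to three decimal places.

2.654

The missing cell is in the unexposed row: 3086 − 1234 = 1852.
So a = 191, b = 108, c = 1234, d = 1852.
OR = (a·d)/(b·c) = (191 × 1852) / (108 × 1234) = 353732 / 133272 = 2.65421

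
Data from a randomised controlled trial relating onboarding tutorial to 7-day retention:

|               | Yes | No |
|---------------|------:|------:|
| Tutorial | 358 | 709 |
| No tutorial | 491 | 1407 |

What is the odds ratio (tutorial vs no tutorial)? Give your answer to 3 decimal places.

Cells: a = 358, b = 709, c = 491, d = 1407.
OR = (a·d)/(b·c) = (358 × 1407) / (709 × 491) = 503706 / 348119 = 1.44694
The odds of 7-day retention are about 1.45 times as high in the tutorial group.

1.447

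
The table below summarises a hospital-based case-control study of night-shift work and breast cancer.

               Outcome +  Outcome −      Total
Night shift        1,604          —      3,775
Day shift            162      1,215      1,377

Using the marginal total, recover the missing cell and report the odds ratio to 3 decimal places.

5.541

The missing cell is in the exposed row: 3775 − 1604 = 2171.
So a = 1604, b = 2171, c = 162, d = 1215.
OR = (a·d)/(b·c) = (1604 × 1215) / (2171 × 162) = 1948860 / 351702 = 5.54123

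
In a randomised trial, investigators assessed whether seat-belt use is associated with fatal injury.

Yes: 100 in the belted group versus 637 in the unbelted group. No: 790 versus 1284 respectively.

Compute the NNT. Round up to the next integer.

5

Risk in treated group = 100/890 = 0.11236; risk in control = 637/1921 = 0.33160.
Absolute risk reduction = 0.33160 − 0.11236 = 0.21924
NNT = 1 / ARR = 1 / 0.21924 = 4.561 → round up → 5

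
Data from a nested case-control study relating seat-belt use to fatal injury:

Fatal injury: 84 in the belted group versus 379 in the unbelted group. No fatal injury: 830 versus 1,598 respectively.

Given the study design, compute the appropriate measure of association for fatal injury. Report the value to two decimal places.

0.43

From the description: a = 84, b = 830, c = 379, d = 1598.
This is a nested case-control study: participants were sampled on outcome status, so risks in the source population cannot be estimated directly — relative risk is not valid here. The odds ratio is the appropriate measure.
OR = (a·d)/(b·c) = (84 × 1598) / (830 × 379) = 134232 / 314570 = 0.42672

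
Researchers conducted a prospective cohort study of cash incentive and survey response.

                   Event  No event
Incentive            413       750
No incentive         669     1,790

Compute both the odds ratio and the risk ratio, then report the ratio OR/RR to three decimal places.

Cells: a = 413, b = 750, c = 669, d = 1790.
OR = (413·1790)/(750·669) = 739270/501750 = 1.47338
Risk in exposed = 413/1163 = 0.35512; risk in unexposed = 669/2459 = 0.27206; RR = 1.30528
OR/RR = 1.47338 / 1.30528 = 1.12879
The outcome is not rare, so the OR lies further from 1 than the RR.

1.129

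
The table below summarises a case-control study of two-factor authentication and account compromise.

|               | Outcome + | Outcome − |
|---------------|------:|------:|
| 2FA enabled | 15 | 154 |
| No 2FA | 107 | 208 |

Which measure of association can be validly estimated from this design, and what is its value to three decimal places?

Cells: a = 15, b = 154, c = 107, d = 208.
This is a case-control study: participants were sampled on outcome status, so risks in the source population cannot be estimated directly — relative risk is not valid here. The odds ratio is the appropriate measure.
OR = (a·d)/(b·c) = (15 × 208) / (154 × 107) = 3120 / 16478 = 0.18934

0.189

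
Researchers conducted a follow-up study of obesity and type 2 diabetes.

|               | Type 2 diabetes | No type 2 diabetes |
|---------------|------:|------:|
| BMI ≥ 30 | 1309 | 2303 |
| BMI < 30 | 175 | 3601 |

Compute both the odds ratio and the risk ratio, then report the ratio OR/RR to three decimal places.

Cells: a = 1309, b = 2303, c = 175, d = 3601.
OR = (1309·3601)/(2303·175) = 4713709/403025 = 11.69582
Risk in exposed = 1309/3612 = 0.36240; risk in unexposed = 175/3776 = 0.04635; RR = 7.81962
OR/RR = 11.69582 / 7.81962 = 1.49570
The outcome is not rare, so the OR lies further from 1 than the RR.

1.496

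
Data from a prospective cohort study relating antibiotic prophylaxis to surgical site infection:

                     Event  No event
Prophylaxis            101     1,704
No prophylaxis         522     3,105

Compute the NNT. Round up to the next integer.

Risk in treated group = 101/1805 = 0.05596; risk in control = 522/3627 = 0.14392.
Absolute risk reduction = 0.14392 − 0.05596 = 0.08796
NNT = 1 / ARR = 1 / 0.08796 = 11.368 → round up → 12

12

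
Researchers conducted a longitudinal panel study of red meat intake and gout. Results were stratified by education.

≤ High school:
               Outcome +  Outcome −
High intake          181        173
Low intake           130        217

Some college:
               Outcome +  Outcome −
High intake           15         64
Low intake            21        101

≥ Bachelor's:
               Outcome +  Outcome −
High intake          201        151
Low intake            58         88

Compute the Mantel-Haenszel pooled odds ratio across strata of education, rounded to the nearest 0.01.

1.76

OR_MH = Σ(aᵢdᵢ/nᵢ) / Σ(bᵢcᵢ/nᵢ), where nᵢ is the stratum total.
Stratum 1 (≤ High school): n = 701; a·d/n = 181·217/701 = 56.0300; b·c/n = 173·130/701 = 32.0827
Stratum 2 (Some college): n = 201; a·d/n = 15·101/201 = 7.5373; b·c/n = 64·21/201 = 6.6866
Stratum 3 (≥ Bachelor's): n = 498; a·d/n = 201·88/498 = 35.5181; b·c/n = 151·58/498 = 17.5863
OR_MH = (56.0300 + 7.5373 + 35.5181) / (32.0827 + 6.6866 + 17.5863) = 99.0853 / 56.3557 = 1.75821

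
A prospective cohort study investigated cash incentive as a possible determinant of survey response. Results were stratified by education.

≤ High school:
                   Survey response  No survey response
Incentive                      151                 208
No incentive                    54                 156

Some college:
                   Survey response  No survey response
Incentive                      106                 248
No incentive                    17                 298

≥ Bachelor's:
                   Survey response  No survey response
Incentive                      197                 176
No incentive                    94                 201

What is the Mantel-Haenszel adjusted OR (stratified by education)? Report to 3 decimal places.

OR_MH = Σ(aᵢdᵢ/nᵢ) / Σ(bᵢcᵢ/nᵢ), where nᵢ is the stratum total.
Stratum 1 (≤ High school): n = 569; a·d/n = 151·156/569 = 41.3989; b·c/n = 208·54/569 = 19.7399
Stratum 2 (Some college): n = 669; a·d/n = 106·298/669 = 47.2167; b·c/n = 248·17/669 = 6.3019
Stratum 3 (≥ Bachelor's): n = 668; a·d/n = 197·201/668 = 59.2769; b·c/n = 176·94/668 = 24.7665
OR_MH = (41.3989 + 47.2167 + 59.2769) / (19.7399 + 6.3019 + 24.7665) = 147.8926 / 50.8083 = 2.91080

2.911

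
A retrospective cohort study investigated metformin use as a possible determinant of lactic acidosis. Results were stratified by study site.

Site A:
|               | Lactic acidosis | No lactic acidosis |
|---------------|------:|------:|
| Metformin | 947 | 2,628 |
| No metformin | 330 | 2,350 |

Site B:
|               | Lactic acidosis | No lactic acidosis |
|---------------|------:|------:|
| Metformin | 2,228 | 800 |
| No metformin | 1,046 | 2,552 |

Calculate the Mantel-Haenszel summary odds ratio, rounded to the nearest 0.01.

OR_MH = Σ(aᵢdᵢ/nᵢ) / Σ(bᵢcᵢ/nᵢ), where nᵢ is the stratum total.
Stratum 1 (Site A): n = 6255; a·d/n = 947·2350/6255 = 355.7874; b·c/n = 2628·330/6255 = 138.6475
Stratum 2 (Site B): n = 6626; a·d/n = 2228·2552/6626 = 858.1129; b·c/n = 800·1046/6626 = 126.2904
OR_MH = (355.7874 + 858.1129) / (138.6475 + 126.2904) = 1213.9003 / 264.9379 = 4.58183

4.58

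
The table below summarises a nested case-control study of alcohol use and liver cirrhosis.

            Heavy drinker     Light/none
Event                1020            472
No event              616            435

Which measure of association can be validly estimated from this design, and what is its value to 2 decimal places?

1.53

Reading the table with exposure as columns: a = 1020 (Heavy drinker, case), b = 616 (Heavy drinker, non-case), c = 472 (Light/none, case), d = 435.
This is a nested case-control study: participants were sampled on outcome status, so risks in the source population cannot be estimated directly — relative risk is not valid here. The odds ratio is the appropriate measure.
OR = (a·d)/(b·c) = (1020 × 435) / (616 × 472) = 443700 / 290752 = 1.52604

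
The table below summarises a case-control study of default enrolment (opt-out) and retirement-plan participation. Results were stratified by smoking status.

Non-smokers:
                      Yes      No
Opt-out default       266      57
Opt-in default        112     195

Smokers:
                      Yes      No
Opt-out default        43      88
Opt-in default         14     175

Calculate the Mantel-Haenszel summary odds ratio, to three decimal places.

7.570

OR_MH = Σ(aᵢdᵢ/nᵢ) / Σ(bᵢcᵢ/nᵢ), where nᵢ is the stratum total.
Stratum 1 (Non-smokers): n = 630; a·d/n = 266·195/630 = 82.3333; b·c/n = 57·112/630 = 10.1333
Stratum 2 (Smokers): n = 320; a·d/n = 43·175/320 = 23.5156; b·c/n = 88·14/320 = 3.8500
OR_MH = (82.3333 + 23.5156) / (10.1333 + 3.8500) = 105.8490 / 13.9833 = 7.56965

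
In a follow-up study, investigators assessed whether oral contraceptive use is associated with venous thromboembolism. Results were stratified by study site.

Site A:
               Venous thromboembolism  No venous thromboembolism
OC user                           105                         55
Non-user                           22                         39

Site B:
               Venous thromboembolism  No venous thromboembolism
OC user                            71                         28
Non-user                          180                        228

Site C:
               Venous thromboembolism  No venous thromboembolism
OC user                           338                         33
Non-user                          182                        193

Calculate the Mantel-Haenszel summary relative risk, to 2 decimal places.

1.81

RR_MH = Σ(aᵢ·n₀ᵢ/nᵢ) / Σ(cᵢ·n₁ᵢ/nᵢ), with n₁ᵢ = aᵢ+bᵢ (exposed), n₀ᵢ = cᵢ+dᵢ (unexposed), nᵢ = n₁ᵢ+n₀ᵢ.
Stratum 1 (Site A): n₁ = 160, n₀ = 61, n = 221; a·n₀/n = 105·61/221 = 28.9819; c·n₁/n = 22·160/221 = 15.9276
Stratum 2 (Site B): n₁ = 99, n₀ = 408, n = 507; a·n₀/n = 71·408/507 = 57.1361; c·n₁/n = 180·99/507 = 35.1479
Stratum 3 (Site C): n₁ = 371, n₀ = 375, n = 746; a·n₀/n = 338·375/746 = 169.9062; c·n₁/n = 182·371/746 = 90.5121
RR_MH = (28.9819 + 57.1361 + 169.9062) / (15.9276 + 35.1479 + 90.5121) = 256.0242 / 141.5876 = 1.80824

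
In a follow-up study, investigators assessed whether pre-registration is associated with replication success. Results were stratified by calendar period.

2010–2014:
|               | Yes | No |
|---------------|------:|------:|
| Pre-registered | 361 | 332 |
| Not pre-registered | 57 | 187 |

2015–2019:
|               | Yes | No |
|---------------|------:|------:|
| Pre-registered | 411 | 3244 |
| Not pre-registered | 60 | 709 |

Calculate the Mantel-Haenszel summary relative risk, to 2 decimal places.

RR_MH = Σ(aᵢ·n₀ᵢ/nᵢ) / Σ(cᵢ·n₁ᵢ/nᵢ), with n₁ᵢ = aᵢ+bᵢ (exposed), n₀ᵢ = cᵢ+dᵢ (unexposed), nᵢ = n₁ᵢ+n₀ᵢ.
Stratum 1 (2010–2014): n₁ = 693, n₀ = 244, n = 937; a·n₀/n = 361·244/937 = 94.0064; c·n₁/n = 57·693/937 = 42.1569
Stratum 2 (2015–2019): n₁ = 3655, n₀ = 769, n = 4424; a·n₀/n = 411·769/4424 = 71.4419; c·n₁/n = 60·3655/4424 = 49.5705
RR_MH = (94.0064 + 71.4419) / (42.1569 + 49.5705) = 165.4483 / 91.7274 = 1.80370

1.80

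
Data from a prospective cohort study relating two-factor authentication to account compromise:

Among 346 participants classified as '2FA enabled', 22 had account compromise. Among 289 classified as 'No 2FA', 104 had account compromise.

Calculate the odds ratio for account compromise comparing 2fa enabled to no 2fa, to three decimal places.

0.121

From the description: a = 22, b = 324, c = 104, d = 185.
OR = (a·d)/(b·c) = (22 × 185) / (324 × 104) = 4070 / 33696 = 0.12079
Exposure is associated with lower odds of account compromise (OR = 0.12 < 1).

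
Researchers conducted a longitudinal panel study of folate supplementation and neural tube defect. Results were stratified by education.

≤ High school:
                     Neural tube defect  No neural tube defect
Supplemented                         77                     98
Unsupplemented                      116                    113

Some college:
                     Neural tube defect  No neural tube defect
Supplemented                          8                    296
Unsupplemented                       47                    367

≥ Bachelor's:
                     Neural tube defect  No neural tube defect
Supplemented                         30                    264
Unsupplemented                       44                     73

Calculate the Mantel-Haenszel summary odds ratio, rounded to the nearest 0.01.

0.41

OR_MH = Σ(aᵢdᵢ/nᵢ) / Σ(bᵢcᵢ/nᵢ), where nᵢ is the stratum total.
Stratum 1 (≤ High school): n = 404; a·d/n = 77·113/404 = 21.5371; b·c/n = 98·116/404 = 28.1386
Stratum 2 (Some college): n = 718; a·d/n = 8·367/718 = 4.0891; b·c/n = 296·47/718 = 19.3760
Stratum 3 (≥ Bachelor's): n = 411; a·d/n = 30·73/411 = 5.3285; b·c/n = 264·44/411 = 28.2628
OR_MH = (21.5371 + 4.0891 + 5.3285) / (28.1386 + 19.3760 + 28.2628) = 30.9547 / 75.7774 = 0.40850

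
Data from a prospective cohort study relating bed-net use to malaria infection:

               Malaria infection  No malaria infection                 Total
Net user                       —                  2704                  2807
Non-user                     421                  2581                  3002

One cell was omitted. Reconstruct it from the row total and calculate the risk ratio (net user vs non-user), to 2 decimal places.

0.26

The missing cell is in the exposed row: 2807 − 2704 = 103.
So a = 103, b = 2704, c = 421, d = 2581.
RR = [a/(a+b)] / [c/(c+d)] = (103/2807) / (421/3002) = 0.03669/0.14024 = 0.26165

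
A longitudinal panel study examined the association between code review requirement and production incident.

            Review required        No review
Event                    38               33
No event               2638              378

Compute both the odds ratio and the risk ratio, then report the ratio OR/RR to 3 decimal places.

0.933

Reading the table with exposure as columns: a = 38 (Review required, case), b = 2638 (Review required, non-case), c = 33 (No review, case), d = 378.
OR = (38·378)/(2638·33) = 14364/87054 = 0.16500
Risk in exposed = 38/2676 = 0.01420; risk in unexposed = 33/411 = 0.08029; RR = 0.17686
OR/RR = 0.16500 / 0.17686 = 0.93296
The outcome is rare in both groups, so OR ≈ RR (ratio near 1).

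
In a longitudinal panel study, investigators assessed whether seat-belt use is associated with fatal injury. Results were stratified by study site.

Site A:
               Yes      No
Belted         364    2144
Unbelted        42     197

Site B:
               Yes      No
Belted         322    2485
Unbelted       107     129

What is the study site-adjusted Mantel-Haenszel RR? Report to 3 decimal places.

RR_MH = Σ(aᵢ·n₀ᵢ/nᵢ) / Σ(cᵢ·n₁ᵢ/nᵢ), with n₁ᵢ = aᵢ+bᵢ (exposed), n₀ᵢ = cᵢ+dᵢ (unexposed), nᵢ = n₁ᵢ+n₀ᵢ.
Stratum 1 (Site A): n₁ = 2508, n₀ = 239, n = 2747; a·n₀/n = 364·239/2747 = 31.6695; c·n₁/n = 42·2508/2747 = 38.3458
Stratum 2 (Site B): n₁ = 2807, n₀ = 236, n = 3043; a·n₀/n = 322·236/3043 = 24.9727; c·n₁/n = 107·2807/3043 = 98.7016
RR_MH = (31.6695 + 24.9727) / (38.3458 + 98.7016) = 56.6422 / 137.0474 = 0.41330

0.413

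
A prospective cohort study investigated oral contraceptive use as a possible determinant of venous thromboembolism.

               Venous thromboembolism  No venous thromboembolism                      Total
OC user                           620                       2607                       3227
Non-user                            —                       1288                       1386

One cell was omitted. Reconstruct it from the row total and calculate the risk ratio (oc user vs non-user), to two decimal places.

2.72

The missing cell is in the unexposed row: 1386 − 1288 = 98.
So a = 620, b = 2607, c = 98, d = 1288.
RR = [a/(a+b)] / [c/(c+d)] = (620/3227) / (98/1386) = 0.19213/0.07071 = 2.71725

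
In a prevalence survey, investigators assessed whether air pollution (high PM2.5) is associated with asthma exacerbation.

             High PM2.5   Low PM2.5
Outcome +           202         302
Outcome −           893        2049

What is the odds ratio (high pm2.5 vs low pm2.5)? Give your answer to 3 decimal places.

Reading the table with exposure as columns: a = 202 (High PM2.5, case), b = 893 (High PM2.5, non-case), c = 302 (Low PM2.5, case), d = 2049.
OR = (a·d)/(b·c) = (202 × 2049) / (893 × 302) = 413898 / 269686 = 1.53474
The odds of asthma exacerbation are about 1.53 times as high in the high pm2.5 group.

1.535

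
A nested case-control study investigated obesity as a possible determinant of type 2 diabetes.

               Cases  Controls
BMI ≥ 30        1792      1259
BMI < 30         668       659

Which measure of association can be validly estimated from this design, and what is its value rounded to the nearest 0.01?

Cells: a = 1792, b = 1259, c = 668, d = 659.
This is a nested case-control study: participants were sampled on outcome status, so risks in the source population cannot be estimated directly — relative risk is not valid here. The odds ratio is the appropriate measure.
OR = (a·d)/(b·c) = (1792 × 659) / (1259 × 668) = 1180928 / 841012 = 1.40417

1.40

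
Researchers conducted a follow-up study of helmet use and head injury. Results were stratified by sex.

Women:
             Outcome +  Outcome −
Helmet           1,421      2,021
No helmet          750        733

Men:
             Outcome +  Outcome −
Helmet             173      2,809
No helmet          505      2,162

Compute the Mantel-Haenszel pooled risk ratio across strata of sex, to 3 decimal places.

0.644

RR_MH = Σ(aᵢ·n₀ᵢ/nᵢ) / Σ(cᵢ·n₁ᵢ/nᵢ), with n₁ᵢ = aᵢ+bᵢ (exposed), n₀ᵢ = cᵢ+dᵢ (unexposed), nᵢ = n₁ᵢ+n₀ᵢ.
Stratum 1 (Women): n₁ = 3442, n₀ = 1483, n = 4925; a·n₀/n = 1421·1483/4925 = 427.8869; c·n₁/n = 750·3442/4925 = 524.1624
Stratum 2 (Men): n₁ = 2982, n₀ = 2667, n = 5649; a·n₀/n = 173·2667/5649 = 81.6766; c·n₁/n = 505·2982/5649 = 266.5799
RR_MH = (427.8869 + 81.6766) / (524.1624 + 266.5799) = 509.5635 / 790.7424 = 0.64441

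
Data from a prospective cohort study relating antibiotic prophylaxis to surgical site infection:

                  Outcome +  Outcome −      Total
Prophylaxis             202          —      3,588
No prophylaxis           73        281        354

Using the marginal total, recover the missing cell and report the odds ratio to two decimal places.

The missing cell is in the exposed row: 3588 − 202 = 3386.
So a = 202, b = 3386, c = 73, d = 281.
OR = (a·d)/(b·c) = (202 × 281) / (3386 × 73) = 56762 / 247178 = 0.22964

0.23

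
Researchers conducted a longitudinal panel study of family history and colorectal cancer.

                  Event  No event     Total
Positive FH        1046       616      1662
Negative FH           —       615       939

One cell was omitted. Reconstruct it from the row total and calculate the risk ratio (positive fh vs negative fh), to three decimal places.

1.824

The missing cell is in the unexposed row: 939 − 615 = 324.
So a = 1046, b = 616, c = 324, d = 615.
RR = [a/(a+b)] / [c/(c+d)] = (1046/1662) / (324/939) = 0.62936/0.34505 = 1.82398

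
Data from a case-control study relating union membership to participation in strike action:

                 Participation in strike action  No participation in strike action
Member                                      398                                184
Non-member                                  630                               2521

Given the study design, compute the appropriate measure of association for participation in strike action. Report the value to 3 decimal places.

8.656

Cells: a = 398, b = 184, c = 630, d = 2521.
This is a case-control study: participants were sampled on outcome status, so risks in the source population cannot be estimated directly — relative risk is not valid here. The odds ratio is the appropriate measure.
OR = (a·d)/(b·c) = (398 × 2521) / (184 × 630) = 1003358 / 115920 = 8.65561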